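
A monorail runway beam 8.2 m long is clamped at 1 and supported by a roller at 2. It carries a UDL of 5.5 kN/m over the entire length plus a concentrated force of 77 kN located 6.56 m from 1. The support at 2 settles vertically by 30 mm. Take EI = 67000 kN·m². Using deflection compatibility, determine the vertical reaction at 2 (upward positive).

R_2 = 60.18 kN

Release the roller at 2. Primary structure: cantilever fixed at 1.
Free-end deflection of the primary structure under the applied loading (downward +):
  UDL 5.5: wL⁴/(8EI) = 3108/EI
  point load 77 at a = 6.56: Pa²(3L − a)/(6EI) = 9963/EI
  δ_0 = 13071/EI
Tip deflection under a unit load at 2: L³/(3EI) = 183.8/EI.
With EI = 67000 kN·m²: δ_0 = 0.19509 m and δ_{22} = 0.002743 m/kN.
Compatibility — the beam at 2 must follow the support down by 0.03 m: δ_0 − R_2·δ_{22} = 0.03, so R_2 = (0.19509 − 0.03)/0.002743 = 60.18 kN.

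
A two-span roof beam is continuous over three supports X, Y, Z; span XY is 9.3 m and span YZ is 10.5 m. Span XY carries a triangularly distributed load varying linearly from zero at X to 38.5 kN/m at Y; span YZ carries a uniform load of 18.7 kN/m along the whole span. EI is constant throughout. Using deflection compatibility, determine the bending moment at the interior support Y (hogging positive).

M_Y = 240.9 kN·m

Release continuity at Y by inserting a hinge; the redundant is the internal moment M_Y. The primary structure is two simply-supported spans XY and YZ.
Rotations at Y on the released spans (each span's end-slope, ×1/EI):
  span XY: triangular load, peak 38.5: w₀L³/(45EI) = 688.2/EI
  span YZ: UDL 18.7: wL³/(24EI) = 902/EI
  relative rotation θ_0 = (688.2 + 902)/EI = 1590/EI
A unit hogging moment at Y produces rotation L₁/(3EI) + L₂/(3EI) = 6.6/EI.
Slope continuity at Y: θ_0 = M_Y·6.6/EI, so M_Y = 1590/6.6 = 240.9 kN·m (hogging).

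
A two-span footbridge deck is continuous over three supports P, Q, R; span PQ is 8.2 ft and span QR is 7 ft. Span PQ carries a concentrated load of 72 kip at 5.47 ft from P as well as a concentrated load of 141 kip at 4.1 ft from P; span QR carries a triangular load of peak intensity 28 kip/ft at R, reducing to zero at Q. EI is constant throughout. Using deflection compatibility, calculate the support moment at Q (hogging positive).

M_Q = 212.8 kip·ft

Insert a hinge at Q; M_Q is the redundant, and each span becomes simply supported.
Rotations at Q on the released spans (each span's end-slope, ×1/EI):
  span PQ: point load 72 at a = 5.47: Pab(L + a)/(6LEI) = 298.7/EI
  span PQ: point load 141 at a = 4.1: Pab(L + a)/(6LEI) = 592.6/EI
  span QR: triangular load, peak 28: 7w₀L³/(360EI) = 186.7/EI
  relative rotation θ_0 = (891.3 + 186.7)/EI = 1078/EI
A unit hogging moment at Q produces rotation L₁/(3EI) + L₂/(3EI) = 5.067/EI.
Slope continuity at Q: θ_0 = M_Q·5.067/EI, so M_Q = 1078/5.067 = 212.8 kip·ft (hogging).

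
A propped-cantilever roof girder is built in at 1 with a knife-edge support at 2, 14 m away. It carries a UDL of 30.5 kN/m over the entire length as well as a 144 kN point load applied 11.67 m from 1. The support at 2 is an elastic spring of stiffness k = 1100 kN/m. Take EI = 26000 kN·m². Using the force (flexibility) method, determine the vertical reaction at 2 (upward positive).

Release the roller at 2. Primary structure: cantilever fixed at 1.
Primary-structure tip deflection at 2 by superposition:
  UDL 30.5: wL⁴/(8EI) = 146461/EI
  point load 144 at a = 11.67: Pa²(3L − a)/(6EI) = 99135/EI
  δ_0 = 245596/EI
Tip deflection under a unit load at 2: L³/(3EI) = 914.7/EI.
With EI = 26000 kN·m²: δ_0 = 9.446 m and δ_{22} = 0.035179 m/kN.
Compatibility — the spring shortens by R_2/k under the reaction it provides: δ_0 − R_2·δ_{22} = R_2/k. With 1/k = 0.000909 m/kN, R_2 = δ_0 / (δ_{22} + 1/k) = 9.446 / (0.035179 + 0.000909) = 261.7 kN.

R_2 = 261.7 kN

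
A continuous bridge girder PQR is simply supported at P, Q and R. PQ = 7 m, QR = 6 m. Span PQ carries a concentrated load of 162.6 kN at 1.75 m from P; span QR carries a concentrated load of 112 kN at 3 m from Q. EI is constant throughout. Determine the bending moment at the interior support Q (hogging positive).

Release continuity at Q by inserting a hinge; the redundant is the internal moment M_Q. The primary structure is two simply-supported spans PQ and QR.
Discontinuity in slope at Q on the released structure — sum the simple-span end rotations:
  span PQ: point load 162.6 at a = 1.75: Pab(L + a)/(6LEI) = 311.2/EI
  span QR: point load 112 at a = 3: Pab(L + b)/(6LEI) = 252/EI
  relative rotation θ_0 = (311.2 + 252)/EI = 563.2/EI
A unit hogging moment at Q produces rotation L₁/(3EI) + L₂/(3EI) = 4.333/EI.
Slope continuity at Q: θ_0 = M_Q·4.333/EI, so M_Q = 563.2/4.333 = 130 kN·m (hogging).

M_Q = 130 kN·m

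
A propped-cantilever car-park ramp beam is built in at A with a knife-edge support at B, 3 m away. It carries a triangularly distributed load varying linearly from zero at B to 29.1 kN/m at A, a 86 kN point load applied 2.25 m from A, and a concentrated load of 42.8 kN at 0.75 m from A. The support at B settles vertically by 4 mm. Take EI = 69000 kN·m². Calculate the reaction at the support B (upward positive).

Take the reaction at B as the redundant and release it; the primary structure is a cantilever fixed at A.
Deflection at B on the released cantilever, summing each load's contribution:
  triangular load, peak 29.1 at the fixed end: w₀L⁴/(30EI) = 78.57/EI
  point load 86 at a = 2.25: Pa²(3L − a)/(6EI) = 489.8/EI
  point load 42.8 at a = 0.75: Pa²(3L − a)/(6EI) = 33.1/EI
  δ_0 = 601.5/EI
Flexibility coefficient — unit upward force at B: δ_{BB} = L³/(3EI) = 9/EI.
With EI = 69000 kN·m²: δ_0 = 0.008717 m and δ_{BB} = 0.00013 m/kN.
Compatibility — the beam at B must follow the support down by 0.004 m: δ_0 − R_B·δ_{BB} = 0.004, so R_B = (0.008717 − 0.004)/0.00013 = 36.16 kN.

R_B = 36.16 kN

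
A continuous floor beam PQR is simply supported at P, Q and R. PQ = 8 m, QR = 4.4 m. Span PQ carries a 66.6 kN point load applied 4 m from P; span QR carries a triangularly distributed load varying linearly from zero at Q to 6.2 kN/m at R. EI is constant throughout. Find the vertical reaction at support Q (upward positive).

Release continuity at Q by inserting a hinge; the redundant is the internal moment M_Q. The primary structure is two simply-supported spans PQ and QR.
Discontinuity in slope at Q on the released structure — sum the simple-span end rotations:
  span PQ: point load 66.6 at a = 4: Pab(L + a)/(6LEI) = 266.4/EI
  span QR: triangular load, peak 6.2: 7w₀L³/(360EI) = 10.27/EI
  relative rotation θ_0 = (266.4 + 10.27)/EI = 276.7/EI
A unit hogging moment at Q produces rotation L₁/(3EI) + L₂/(3EI) = 4.133/EI.
Slope continuity at Q: θ_0 = M_Q·4.133/EI, so M_Q = 276.7/4.133 = 66.94 kN·m (hogging).
Span PQ, ΣM about P with M_Q applied at Q: R_Q^{PQ}·8 = 266.4 + 66.94, so R_Q^{PQ} = 41.67 kN and R_P = 66.6 − 41.67 = 24.93 kN.
Span QR, ΣM about R: R_Q^{QR}·4.4 = 20.01 + 66.94, so R_Q^{QR} = 19.76 kN and R_R = 13.64 − 19.76 = -6.119 kN.
R_Q = 41.67 + 19.76 = 61.43 kN.

R_Q = 61.43 kN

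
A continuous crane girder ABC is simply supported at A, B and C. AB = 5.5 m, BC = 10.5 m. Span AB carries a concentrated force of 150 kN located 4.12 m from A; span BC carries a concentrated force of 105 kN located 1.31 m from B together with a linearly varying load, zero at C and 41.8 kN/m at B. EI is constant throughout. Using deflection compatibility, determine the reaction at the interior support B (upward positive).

R_B = 439.9 kN

Insert a hinge at B; M_B is the redundant, and each span becomes simply supported.
Rotations at B on the released spans (each span's end-slope, ×1/EI):
  span AB: point load 150 at a = 4.12: Pab(L + a)/(6LEI) = 248.6/EI
  span BC: point load 105 at a = 1.31: Pab(L + b)/(6LEI) = 395.1/EI
  span BC: triangular load, peak 41.8: w₀L³/(45EI) = 1075/EI
  relative rotation θ_0 = (248.6 + 1470)/EI = 1719/EI
A unit hogging moment at B produces rotation L₁/(3EI) + L₂/(3EI) = 5.333/EI.
Slope continuity at B: θ_0 = M_B·5.333/EI, so M_B = 1719/5.333 = 322.3 kN·m (hogging).
Span AB, ΣM about A with M_B applied at B: R_B^{AB}·5.5 = 618 + 322.3, so R_B^{AB} = 171 kN and R_A = 150 − 171 = -20.97 kN.
Span BC, ΣM about C: R_B^{BC}·10.5 = 2501 + 322.3, so R_B^{BC} = 268.9 kN and R_C = 324.4 − 268.9 = 55.55 kN.
R_B = 171 + 268.9 = 439.9 kN.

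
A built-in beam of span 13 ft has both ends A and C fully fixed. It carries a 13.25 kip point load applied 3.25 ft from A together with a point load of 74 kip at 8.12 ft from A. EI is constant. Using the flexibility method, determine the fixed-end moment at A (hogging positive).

Release both end moments; the primary structure is a simply-supported span AC with redundants M_A and M_C.
End rotations of the released simple span under the applied load (×1/EI):
  at A: point load 13.25 at a = 3.25: Pab(L + b)/(6LEI) = 122.5/EI
  at C: point load 13.25 at a = 3.25: Pab(L + a)/(6LEI) = 87.47/EI
  at A: point load 74 at a = 8.12: Pab(L + b)/(6LEI) = 672.2/EI
  at C: point load 74 at a = 8.12: Pab(L + a)/(6LEI) = 794/EI
  θ_A0 = 794.6/EI,  θ_C0 = 881.4/EI
Flexibility coefficients: a unit moment at one end gives L/(3EI) there and L/(6EI) at the far end, so f₁₁ = f₂₂ = 4.333/EI and f₁₂ = f₂₁ = 2.167/EI.
Compatibility — zero rotation at each built-in end:
  4.333 M_A + 2.167 M_C = 794.6
  2.167 M_A + 4.333 M_C = 881.4
Solving the pair gives M_A = 108.9 kip·ft and M_C = 149 kip·ft (hogging).

M_A = 108.9 kip·ft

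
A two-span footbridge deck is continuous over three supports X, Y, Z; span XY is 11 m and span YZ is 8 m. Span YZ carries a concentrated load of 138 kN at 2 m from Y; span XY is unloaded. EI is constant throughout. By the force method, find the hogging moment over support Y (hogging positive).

Insert a hinge at Y; M_Y is the redundant, and each span becomes simply supported.
End slopes at the hinge Y, treating each span as simply supported:
  span YZ: point load 138 at a = 2: Pab(L + b)/(6LEI) = 483/EI
  relative rotation θ_0 = (0 + 483)/EI = 483/EI
A unit hogging moment at Y produces rotation L₁/(3EI) + L₂/(3EI) = 6.333/EI.
Compatibility: M_Y·(L₁+L₂)/(3EI) = θ_0, giving M_Y = 76.26 kN·m (hogging).

M_Y = 76.26 kN·m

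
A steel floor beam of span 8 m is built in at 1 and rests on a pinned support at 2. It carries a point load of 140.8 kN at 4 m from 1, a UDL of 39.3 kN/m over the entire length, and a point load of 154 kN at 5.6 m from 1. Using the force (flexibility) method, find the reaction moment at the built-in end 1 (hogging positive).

M_1 = 693.8 kN·m

Release the roller at 2. Primary structure: cantilever fixed at 1.
Free-end deflection of the primary structure under the applied loading (downward +):
  point load 140.8 at a = 4: Pa²(3L − a)/(6EI) = 7509/EI
  UDL 39.3: wL⁴/(8EI) = 20122/EI
  point load 154 at a = 5.6: Pa²(3L − a)/(6EI) = 14810/EI
  δ_0 = 42441/EI
Flexibility coefficient — unit upward force at 2: δ_{22} = L³/(3EI) = 170.7/EI.
Compatibility at 2: δ_0 − R_2·δ_{22} = 0, so R_2 = 42441/170.7 = 248.7 kN.
Moment equilibrium about 1: M_1 = Σ(load moments about 1) − R_2·L = 2683 − 248.7×8 = 693.8 kN·m.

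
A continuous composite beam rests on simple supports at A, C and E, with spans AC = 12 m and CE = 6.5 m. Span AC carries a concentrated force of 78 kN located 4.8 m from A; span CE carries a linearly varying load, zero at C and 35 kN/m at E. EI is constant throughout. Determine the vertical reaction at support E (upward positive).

R_E = 55.48 kN

Take M_C as the redundant. Released structure: two simple spans AC and CE with a hinge at C.
End slopes at the hinge C, treating each span as simply supported:
  span AC: point load 78 at a = 4.8: Pab(L + a)/(6LEI) = 629/EI
  span CE: triangular load, peak 35: 7w₀L³/(360EI) = 186.9/EI
  relative rotation θ_0 = (629 + 186.9)/EI = 815.9/EI
A unit hogging moment at C produces rotation L₁/(3EI) + L₂/(3EI) = 6.167/EI.
Compatibility: M_C·(L₁+L₂)/(3EI) = θ_0, giving M_C = 132.3 kN·m (hogging).
Span CE, ΣM about E: R_C^{CE}·6.5 = 246.5 + 132.3, so R_C^{CE} = 58.27 kN and R_E = 113.8 − 58.27 = 55.48 kN.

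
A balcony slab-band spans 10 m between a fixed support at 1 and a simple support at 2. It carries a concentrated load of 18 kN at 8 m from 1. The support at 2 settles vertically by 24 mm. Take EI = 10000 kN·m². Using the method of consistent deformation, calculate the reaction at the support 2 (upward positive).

R_2 = 11.95 kN

Release the roller at 2. Primary structure: cantilever fixed at 1.
Deflection at 2 on the released cantilever, summing each load's contribution:
  point load 18 at a = 8: Pa²(3L − a)/(6EI) = 4224/EI
Flexibility coefficient — unit upward force at 2: δ_{22} = L³/(3EI) = 333.3/EI.
With EI = 10000 kN·m²: δ_0 = 0.4224 m and δ_{22} = 0.033333 m/kN.
Compatibility — the beam at 2 must follow the support down by 0.024 m: δ_0 − R_2·δ_{22} = 0.024, so R_2 = (0.4224 − 0.024)/0.033333 = 11.95 kN.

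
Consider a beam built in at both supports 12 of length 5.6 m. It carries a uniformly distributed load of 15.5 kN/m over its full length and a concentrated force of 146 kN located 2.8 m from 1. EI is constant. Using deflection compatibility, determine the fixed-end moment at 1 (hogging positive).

M_1 = 142.7 kN·m

Take the two fixed-end moments M_1, M_2 as redundants; the released structure is the simple span 12.
Simple-span end rotations at 1 and 2 under the given loads:
  at 1: UDL 15.5: wL³/(24EI) = 113.4/EI
  at 2: UDL 15.5: wL³/(24EI) = 113.4/EI
  at 1: point load 146 at a = 2.8: Pab(L + b)/(6LEI) = 286.2/EI
  at 2: point load 146 at a = 2.8: Pab(L + a)/(6LEI) = 286.2/EI
  θ_10 = 399.6/EI,  θ_20 = 399.6/EI
Flexibility coefficients: a unit moment at one end gives L/(3EI) there and L/(6EI) at the far end, so f₁₁ = f₂₂ = 1.867/EI and f₁₂ = f₂₁ = 0.9333/EI.
Compatibility — zero rotation at each built-in end:
  1.867 M_1 + 0.9333 M_2 = 399.6
  0.9333 M_1 + 1.867 M_2 = 399.6
Solving the pair gives M_1 = 142.7 kN·m and M_2 = 142.7 kN·m (hogging).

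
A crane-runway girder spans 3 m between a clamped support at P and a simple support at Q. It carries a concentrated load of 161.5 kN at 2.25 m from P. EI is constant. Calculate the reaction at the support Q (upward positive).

R_Q = 102.2 kN

Take the reaction at Q as the redundant and release it; the primary structure is a cantilever fixed at P.
Primary-structure tip deflection at Q by superposition:
  point load 161.5 at a = 2.25: Pa²(3L − a)/(6EI) = 919.8/EI
Flexibility coefficient — unit upward force at Q: δ_{QQ} = L³/(3EI) = 9/EI.
The prop prevents deflection at Q: R_Q = δ_0/δ_{QQ} = 919.8/9 = 102.2 kN.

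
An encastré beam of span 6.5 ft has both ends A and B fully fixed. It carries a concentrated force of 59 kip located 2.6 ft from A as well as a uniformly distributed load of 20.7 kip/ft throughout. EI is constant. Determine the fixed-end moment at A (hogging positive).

M_A = 128.1 kip·ft

Release both end moments; the primary structure is a simply-supported span AB with redundants M_A and M_B.
End rotations of the released simple span under the applied load (×1/EI):
  at A: point load 59 at a = 2.6: Pab(L + b)/(6LEI) = 159.5/EI
  at B: point load 59 at a = 2.6: Pab(L + a)/(6LEI) = 139.6/EI
  at A: UDL 20.7: wL³/(24EI) = 236.9/EI
  at B: UDL 20.7: wL³/(24EI) = 236.9/EI
  θ_A0 = 396.4/EI,  θ_B0 = 376.5/EI
Flexibility coefficients: a unit moment at one end gives L/(3EI) there and L/(6EI) at the far end, so f₁₁ = f₂₂ = 2.167/EI and f₁₂ = f₂₁ = 1.083/EI.
Compatibility — zero rotation at each built-in end:
  2.167 M_A + 1.083 M_B = 396.4
  1.083 M_A + 2.167 M_B = 376.5
Solving the pair gives M_A = 128.1 kip·ft and M_B = 109.7 kip·ft (hogging).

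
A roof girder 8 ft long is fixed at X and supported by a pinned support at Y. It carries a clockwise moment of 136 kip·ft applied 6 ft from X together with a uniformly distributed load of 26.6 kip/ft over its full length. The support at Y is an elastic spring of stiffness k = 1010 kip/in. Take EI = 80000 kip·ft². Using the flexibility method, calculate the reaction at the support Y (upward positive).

R_Y = 99.84 kip

Release the roller at Y. Primary structure: cantilever fixed at X.
Primary-structure tip deflection at Y by superposition:
  clockwise couple 136 at a = 6: M₀a(2L − a)/(2EI) = 4080/EI
  UDL 26.6: wL⁴/(8EI) = 13619/EI
  δ_0 = 17699/EI
Tip deflection under a unit load at Y: L³/(3EI) = 170.7/EI.
With EI = 80000 kip·ft²: δ_0 = 0.22124 ft and δ_{YY} = 0.002133 ft/kip.
Compatibility — the spring shortens by R_Y/k under the reaction it provides: δ_0 − R_Y·δ_{YY} = R_Y/k. With 1/k = 1/(1010×12) ft/kip = 0.000083 ft/kip, R_Y = δ_0 / (δ_{YY} + 1/k) = 0.22124 / (0.002133 + 0.000083) = 99.84 kip.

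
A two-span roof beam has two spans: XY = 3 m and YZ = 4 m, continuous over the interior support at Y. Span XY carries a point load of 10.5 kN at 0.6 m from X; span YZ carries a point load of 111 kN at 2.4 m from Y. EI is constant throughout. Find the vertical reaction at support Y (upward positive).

Release continuity at Y by inserting a hinge; the redundant is the internal moment M_Y. The primary structure is two simply-supported spans XY and YZ.
Rotations at Y on the released spans (each span's end-slope, ×1/EI):
  span XY: point load 10.5 at a = 0.6: Pab(L + a)/(6LEI) = 3.024/EI
  span YZ: point load 111 at a = 2.4: Pab(L + b)/(6LEI) = 99.46/EI
  relative rotation θ_0 = (3.024 + 99.46)/EI = 102.5/EI
A unit hogging moment at Y produces rotation L₁/(3EI) + L₂/(3EI) = 2.333/EI.
Compatibility: M_Y·(L₁+L₂)/(3EI) = θ_0, giving M_Y = 43.92 kN·m (hogging).
Span XY, ΣM about X with M_Y applied at Y: R_Y^{XY}·3 = 6.3 + 43.92, so R_Y^{XY} = 16.74 kN and R_X = 10.5 − 16.74 = -6.24 kN.
Span YZ, ΣM about Z: R_Y^{YZ}·4 = 177.6 + 43.92, so R_Y^{YZ} = 55.38 kN and R_Z = 111 − 55.38 = 55.62 kN.
R_Y = 16.74 + 55.38 = 72.12 kN.

R_Y = 72.12 kN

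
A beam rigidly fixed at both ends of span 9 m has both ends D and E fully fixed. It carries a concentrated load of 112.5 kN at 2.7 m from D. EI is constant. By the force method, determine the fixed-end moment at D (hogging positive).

Release both end moments; the primary structure is a simply-supported span DE with redundants M_D and M_E.
On the primary (simply-supported) span, the end slopes from the loading are:
  at D: point load 112.5 at a = 2.7: Pab(L + b)/(6LEI) = 542.2/EI
  at E: point load 112.5 at a = 2.7: Pab(L + a)/(6LEI) = 414.6/EI
  θ_D0 = 542.2/EI,  θ_E0 = 414.6/EI
Flexibility coefficients: a unit moment at one end gives L/(3EI) there and L/(6EI) at the far end, so f₁₁ = f₂₂ = 3/EI and f₁₂ = f₂₁ = 1.5/EI.
Compatibility — zero rotation at each built-in end:
  3 M_D + 1.5 M_E = 542.2
  1.5 M_D + 3 M_E = 414.6
Solving the pair gives M_D = 148.8 kN·m and M_E = 63.79 kN·m (hogging).

M_D = 148.8 kN·m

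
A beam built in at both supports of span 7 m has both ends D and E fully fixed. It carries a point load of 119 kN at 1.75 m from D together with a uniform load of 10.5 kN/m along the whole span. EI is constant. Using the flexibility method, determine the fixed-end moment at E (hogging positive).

Take the two fixed-end moments M_D, M_E as redundants; the released structure is the simple span DE.
On the primary (simply-supported) span, the end slopes from the loading are:
  at D: point load 119 at a = 1.75: Pab(L + b)/(6LEI) = 318.9/EI
  at E: point load 119 at a = 1.75: Pab(L + a)/(6LEI) = 227.8/EI
  at D: UDL 10.5: wL³/(24EI) = 150.1/EI
  at E: UDL 10.5: wL³/(24EI) = 150.1/EI
  θ_D0 = 468.9/EI,  θ_E0 = 377.8/EI
Flexibility coefficients: a unit moment at one end gives L/(3EI) there and L/(6EI) at the far end, so f₁₁ = f₂₂ = 2.333/EI and f₁₂ = f₂₁ = 1.167/EI.
Compatibility — zero rotation at each built-in end:
  2.333 M_D + 1.167 M_E = 468.9
  1.167 M_D + 2.333 M_E = 377.8
Solving the pair gives M_D = 160 kN·m and M_E = 81.92 kN·m (hogging).

M_E = 81.92 kN·m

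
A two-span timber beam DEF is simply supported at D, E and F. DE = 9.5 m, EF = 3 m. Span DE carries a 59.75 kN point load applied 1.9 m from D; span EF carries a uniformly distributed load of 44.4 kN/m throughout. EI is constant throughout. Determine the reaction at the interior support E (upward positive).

R_E = 102 kN

Take M_E as the redundant. Released structure: two simple spans DE and EF with a hinge at E.
Rotations at E on the released spans (each span's end-slope, ×1/EI):
  span DE: point load 59.75 at a = 1.9: Pab(L + a)/(6LEI) = 172.6/EI
  span EF: UDL 44.4: wL³/(24EI) = 49.95/EI
  relative rotation θ_0 = (172.6 + 49.95)/EI = 222.5/EI
A unit hogging moment at E produces rotation L₁/(3EI) + L₂/(3EI) = 4.167/EI.
Slope continuity at E: θ_0 = M_E·4.167/EI, so M_E = 222.5/4.167 = 53.4 kN·m (hogging).
Span DE, ΣM about D with M_E applied at E: R_E^{DE}·9.5 = 113.5 + 53.4, so R_E^{DE} = 17.57 kN and R_D = 59.75 − 17.57 = 42.18 kN.
Span EF, ΣM about F: R_E^{EF}·3 = 199.8 + 53.4, so R_E^{EF} = 84.4 kN and R_F = 133.2 − 84.4 = 48.8 kN.
R_E = 17.57 + 84.4 = 102 kN.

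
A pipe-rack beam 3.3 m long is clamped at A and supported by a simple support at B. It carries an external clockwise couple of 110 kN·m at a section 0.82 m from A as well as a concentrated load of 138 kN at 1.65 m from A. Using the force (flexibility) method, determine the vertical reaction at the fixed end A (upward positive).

Take the reaction at B as the redundant and release it; the primary structure is a cantilever fixed at A.
Downward deflection at the released point B due to the loads:
  clockwise couple 110 at a = 0.82: M₀a(2L − a)/(2EI) = 260.7/EI
  point load 138 at a = 1.65: Pa²(3L − a)/(6EI) = 516.6/EI
  δ_0 = 777.3/EI
Tip deflection under a unit load at B: L³/(3EI) = 11.98/EI.
The prop prevents deflection at B: R_B = δ_0/δ_{BB} = 777.3/11.98 = 64.89 kN.
Vertical equilibrium: R_A = ΣP − R_B = 138 − 64.89 = 73.11 kN.

R_A = 73.11 kN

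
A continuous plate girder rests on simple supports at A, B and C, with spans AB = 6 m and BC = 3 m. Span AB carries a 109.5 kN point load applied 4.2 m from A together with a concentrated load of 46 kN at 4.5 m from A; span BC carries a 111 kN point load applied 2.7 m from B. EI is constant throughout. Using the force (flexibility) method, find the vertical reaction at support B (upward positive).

Take M_B as the redundant. Released structure: two simple spans AB and BC with a hinge at B.
Discontinuity in slope at B on the released structure — sum the simple-span end rotations:
  span AB: point load 109.5 at a = 4.2: Pab(L + a)/(6LEI) = 234.5/EI
  span AB: point load 46 at a = 4.5: Pab(L + a)/(6LEI) = 90.56/EI
  span BC: point load 111 at a = 2.7: Pab(L + b)/(6LEI) = 16.48/EI
  relative rotation θ_0 = (325.1 + 16.48)/EI = 341.6/EI
A unit hogging moment at B produces rotation L₁/(3EI) + L₂/(3EI) = 3/EI.
Compatibility: M_B·(L₁+L₂)/(3EI) = θ_0, giving M_B = 113.9 kN·m (hogging).
Span AB, ΣM about A with M_B applied at B: R_B^{AB}·6 = 666.9 + 113.9, so R_B^{AB} = 130.1 kN and R_A = 155.5 − 130.1 = 25.37 kN.
Span BC, ΣM about C: R_B^{BC}·3 = 33.3 + 113.9, so R_B^{BC} = 49.05 kN and R_C = 111 − 49.05 = 61.95 kN.
R_B = 130.1 + 49.05 = 179.2 kN.

R_B = 179.2 kN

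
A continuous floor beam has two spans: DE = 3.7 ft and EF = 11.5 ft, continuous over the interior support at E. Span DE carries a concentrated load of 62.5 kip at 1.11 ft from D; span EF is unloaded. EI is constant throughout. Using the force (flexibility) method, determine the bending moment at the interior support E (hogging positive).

M_E = 7.684 kip·ft

Take M_E as the redundant. Released structure: two simple spans DE and EF with a hinge at E.
End slopes at the hinge E, treating each span as simply supported:
  span DE: point load 62.5 at a = 1.11: Pab(L + a)/(6LEI) = 38.93/EI
  relative rotation θ_0 = (38.93 + 0)/EI = 38.93/EI
A unit hogging moment at E produces rotation L₁/(3EI) + L₂/(3EI) = 5.067/EI.
Compatibility: M_E·(L₁+L₂)/(3EI) = θ_0, giving M_E = 7.684 kip·ft (hogging).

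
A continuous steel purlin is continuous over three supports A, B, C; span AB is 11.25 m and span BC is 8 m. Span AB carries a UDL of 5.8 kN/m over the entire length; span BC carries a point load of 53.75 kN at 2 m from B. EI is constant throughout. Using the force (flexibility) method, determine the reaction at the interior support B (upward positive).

Take M_B as the redundant. Released structure: two simple spans AB and BC with a hinge at B.
End slopes at the hinge B, treating each span as simply supported:
  span AB: UDL 5.8: wL³/(24EI) = 344.1/EI
  span BC: point load 53.75 at a = 2: Pab(L + b)/(6LEI) = 188.1/EI
  relative rotation θ_0 = (344.1 + 188.1)/EI = 532.2/EI
A unit hogging moment at B produces rotation L₁/(3EI) + L₂/(3EI) = 6.417/EI.
Compatibility: M_B·(L₁+L₂)/(3EI) = θ_0, giving M_B = 82.94 kN·m (hogging).
Span AB, ΣM about A with M_B applied at B: R_B^{AB}·11.25 = 367 + 82.94, so R_B^{AB} = 40 kN and R_A = 65.25 − 40 = 25.25 kN.
Span BC, ΣM about C: R_B^{BC}·8 = 322.5 + 82.94, so R_B^{BC} = 50.68 kN and R_C = 53.75 − 50.68 = 3.07 kN.
R_B = 40 + 50.68 = 90.68 kN.

R_B = 90.68 kN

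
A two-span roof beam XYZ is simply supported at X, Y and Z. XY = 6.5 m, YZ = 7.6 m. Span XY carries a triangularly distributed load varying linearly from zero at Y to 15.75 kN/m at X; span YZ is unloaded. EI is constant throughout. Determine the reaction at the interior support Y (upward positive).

Release continuity at Y by inserting a hinge; the redundant is the internal moment M_Y. The primary structure is two simply-supported spans XY and YZ.
Rotations at Y on the released spans (each span's end-slope, ×1/EI):
  span XY: triangular load, peak 15.75: 7w₀L³/(360EI) = 84.1/EI
  relative rotation θ_0 = (84.1 + 0)/EI = 84.1/EI
A unit hogging moment at Y produces rotation L₁/(3EI) + L₂/(3EI) = 4.7/EI.
Slope continuity at Y: θ_0 = M_Y·4.7/EI, so M_Y = 84.1/4.7 = 17.89 kN·m (hogging).
Span XY, ΣM about X with M_Y applied at Y: R_Y^{XY}·6.5 = 110.9 + 17.89, so R_Y^{XY} = 19.82 kN and R_X = 51.19 − 19.82 = 31.37 kN.
Span YZ, ΣM about Z: R_Y^{YZ}·7.6 = 0 + 17.89, so R_Y^{YZ} = 2.355 kN and R_Z = 0 − 2.355 = -2.355 kN.
R_Y = 19.82 + 2.355 = 22.17 kN.

R_Y = 22.17 kN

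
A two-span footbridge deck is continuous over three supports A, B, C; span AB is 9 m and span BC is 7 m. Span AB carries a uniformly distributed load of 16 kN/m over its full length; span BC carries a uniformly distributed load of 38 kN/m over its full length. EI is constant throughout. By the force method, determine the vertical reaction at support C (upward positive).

R_C = 105.4 kN

Release continuity at B by inserting a hinge; the redundant is the internal moment M_B. The primary structure is two simply-supported spans AB and BC.
Discontinuity in slope at B on the released structure — sum the simple-span end rotations:
  span AB: UDL 16: wL³/(24EI) = 486/EI
  span BC: UDL 38: wL³/(24EI) = 543.1/EI
  relative rotation θ_0 = (486 + 543.1)/EI = 1029/EI
A unit hogging moment at B produces rotation L₁/(3EI) + L₂/(3EI) = 5.333/EI.
Compatibility: M_B·(L₁+L₂)/(3EI) = θ_0, giving M_B = 193 kN·m (hogging).
Span BC, ΣM about C: R_B^{BC}·7 = 931 + 193, so R_B^{BC} = 160.6 kN and R_C = 266 − 160.6 = 105.4 kN.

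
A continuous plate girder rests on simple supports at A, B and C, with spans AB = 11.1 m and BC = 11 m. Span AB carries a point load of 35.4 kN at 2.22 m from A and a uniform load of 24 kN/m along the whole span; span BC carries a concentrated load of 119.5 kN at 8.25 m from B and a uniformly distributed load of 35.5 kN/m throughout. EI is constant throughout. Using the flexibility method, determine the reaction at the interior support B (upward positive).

Take M_B as the redundant. Released structure: two simple spans AB and BC with a hinge at B.
Discontinuity in slope at B on the released structure — sum the simple-span end rotations:
  span AB: point load 35.4 at a = 2.22: Pab(L + a)/(6LEI) = 139.6/EI
  span AB: UDL 24: wL³/(24EI) = 1368/EI
  span BC: point load 119.5 at a = 8.25: Pab(L + b)/(6LEI) = 564.8/EI
  span BC: UDL 35.5: wL³/(24EI) = 1969/EI
  relative rotation θ_0 = (1507 + 2534)/EI = 4041/EI
A unit hogging moment at B produces rotation L₁/(3EI) + L₂/(3EI) = 7.367/EI.
Compatibility: M_B·(L₁+L₂)/(3EI) = θ_0, giving M_B = 548.5 kN·m (hogging).
Span AB, ΣM about A with M_B applied at B: R_B^{AB}·11.1 = 1557 + 548.5, so R_B^{AB} = 189.7 kN and R_A = 301.8 − 189.7 = 112.1 kN.
Span BC, ΣM about C: R_B^{BC}·11 = 2476 + 548.5, so R_B^{BC} = 275 kN and R_C = 510 − 275 = 235 kN.
R_B = 189.7 + 275 = 464.7 kN.

R_B = 464.7 kN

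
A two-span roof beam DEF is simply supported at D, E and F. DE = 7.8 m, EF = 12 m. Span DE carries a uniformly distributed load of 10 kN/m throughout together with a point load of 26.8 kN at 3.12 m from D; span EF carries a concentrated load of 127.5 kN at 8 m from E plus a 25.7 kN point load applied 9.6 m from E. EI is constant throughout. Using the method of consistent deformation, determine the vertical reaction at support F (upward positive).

Release continuity at E by inserting a hinge; the redundant is the internal moment M_E. The primary structure is two simply-supported spans DE and EF.
End slopes at the hinge E, treating each span as simply supported:
  span DE: UDL 10: wL³/(24EI) = 197.7/EI
  span DE: point load 26.8 at a = 3.12: Pab(L + a)/(6LEI) = 91.31/EI
  span EF: point load 127.5 at a = 8: Pab(L + b)/(6LEI) = 906.7/EI
  span EF: point load 25.7 at a = 9.6: Pab(L + b)/(6LEI) = 118.4/EI
  relative rotation θ_0 = (289 + 1025)/EI = 1314/EI
A unit hogging moment at E produces rotation L₁/(3EI) + L₂/(3EI) = 6.6/EI.
Slope continuity at E: θ_0 = M_E·6.6/EI, so M_E = 1314/6.6 = 199.1 kN·m (hogging).
Span EF, ΣM about F: R_E^{EF}·12 = 571.7 + 199.1, so R_E^{EF} = 64.23 kN and R_F = 153.2 − 64.23 = 88.97 kN.

R_F = 88.97 kN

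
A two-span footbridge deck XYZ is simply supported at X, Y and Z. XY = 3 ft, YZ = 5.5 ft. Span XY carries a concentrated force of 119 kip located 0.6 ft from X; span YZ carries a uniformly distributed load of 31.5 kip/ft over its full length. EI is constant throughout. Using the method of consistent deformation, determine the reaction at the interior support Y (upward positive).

Release continuity at Y by inserting a hinge; the redundant is the internal moment M_Y. The primary structure is two simply-supported spans XY and YZ.
Discontinuity in slope at Y on the released structure — sum the simple-span end rotations:
  span XY: point load 119 at a = 0.6: Pab(L + a)/(6LEI) = 34.27/EI
  span YZ: UDL 31.5: wL³/(24EI) = 218.4/EI
  relative rotation θ_0 = (34.27 + 218.4)/EI = 252.6/EI
A unit hogging moment at Y produces rotation L₁/(3EI) + L₂/(3EI) = 2.833/EI.
Compatibility: M_Y·(L₁+L₂)/(3EI) = θ_0, giving M_Y = 89.17 kip·ft (hogging).
Span XY, ΣM about X with M_Y applied at Y: R_Y^{XY}·3 = 71.4 + 89.17, so R_Y^{XY} = 53.52 kip and R_X = 119 − 53.52 = 65.48 kip.
Span YZ, ΣM about Z: R_Y^{YZ}·5.5 = 476.4 + 89.17, so R_Y^{YZ} = 102.8 kip and R_Z = 173.2 − 102.8 = 70.41 kip.
R_Y = 53.52 + 102.8 = 156.4 kip.

R_Y = 156.4 kip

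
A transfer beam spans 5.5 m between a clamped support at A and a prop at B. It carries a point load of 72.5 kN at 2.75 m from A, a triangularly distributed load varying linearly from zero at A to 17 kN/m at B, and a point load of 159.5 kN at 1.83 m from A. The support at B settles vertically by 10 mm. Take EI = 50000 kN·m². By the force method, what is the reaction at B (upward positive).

Take the reaction at B as the redundant and release it; the primary structure is a cantilever fixed at A.
Primary-structure tip deflection at B by superposition:
  point load 72.5 at a = 2.75: Pa²(3L − a)/(6EI) = 1256/EI
  triangular load, peak 17 at the free end: 11w₀L⁴/(120EI) = 1426/EI
  point load 159.5 at a = 1.83: Pa²(3L − a)/(6EI) = 1306/EI
  δ_0 = 3988/EI
Flexibility coefficient — unit upward force at B: δ_{BB} = L³/(3EI) = 55.46/EI.
With EI = 50000 kN·m²: δ_0 = 0.079769 m and δ_{BB} = 0.001109 m/kN.
Compatibility — the beam at B must follow the support down by 0.01 m: δ_0 − R_B·δ_{BB} = 0.01, so R_B = (0.079769 − 0.01)/0.001109 = 62.9 kN.

R_B = 62.9 kN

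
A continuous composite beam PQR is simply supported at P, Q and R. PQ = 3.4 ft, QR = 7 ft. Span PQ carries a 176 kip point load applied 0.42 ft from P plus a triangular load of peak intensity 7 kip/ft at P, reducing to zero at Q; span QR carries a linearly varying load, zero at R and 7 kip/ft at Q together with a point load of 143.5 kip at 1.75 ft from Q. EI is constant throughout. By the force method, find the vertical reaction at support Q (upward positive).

R_Q = 210.7 kip

Release continuity at Q by inserting a hinge; the redundant is the internal moment M_Q. The primary structure is two simply-supported spans PQ and QR.
Rotations at Q on the released spans (each span's end-slope, ×1/EI):
  span PQ: point load 176 at a = 0.42: Pab(L + a)/(6LEI) = 41.25/EI
  span PQ: triangular load, peak 7: 7w₀L³/(360EI) = 5.35/EI
  span QR: triangular load, peak 7: w₀L³/(45EI) = 53.36/EI
  span QR: point load 143.5 at a = 1.75: Pab(L + b)/(6LEI) = 384.5/EI
  relative rotation θ_0 = (46.6 + 437.9)/EI = 484.5/EI
A unit hogging moment at Q produces rotation L₁/(3EI) + L₂/(3EI) = 3.467/EI.
Slope continuity at Q: θ_0 = M_Q·3.467/EI, so M_Q = 484.5/3.467 = 139.8 kip·ft (hogging).
Span PQ, ΣM about P with M_Q applied at Q: R_Q^{PQ}·3.4 = 87.41 + 139.8, so R_Q^{PQ} = 66.81 kip and R_P = 187.9 − 66.81 = 121.1 kip.
Span QR, ΣM about R: R_Q^{QR}·7 = 867.7 + 139.8, so R_Q^{QR} = 143.9 kip and R_R = 168 − 143.9 = 24.08 kip.
R_Q = 66.81 + 143.9 = 210.7 kip.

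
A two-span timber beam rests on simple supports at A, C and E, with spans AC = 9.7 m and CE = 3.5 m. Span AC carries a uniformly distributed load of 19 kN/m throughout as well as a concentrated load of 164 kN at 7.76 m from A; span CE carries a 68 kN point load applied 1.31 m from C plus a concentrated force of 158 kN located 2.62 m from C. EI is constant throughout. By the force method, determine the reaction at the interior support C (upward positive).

Release continuity at C by inserting a hinge; the redundant is the internal moment M_C. The primary structure is two simply-supported spans AC and CE.
End slopes at the hinge C, treating each span as simply supported:
  span AC: UDL 19: wL³/(24EI) = 722.5/EI
  span AC: point load 164 at a = 7.76: Pab(L + a)/(6LEI) = 740.7/EI
  span CE: point load 68 at a = 1.31: Pab(L + b)/(6LEI) = 52.86/EI
  span CE: point load 158 at a = 2.62: Pab(L + b)/(6LEI) = 75.98/EI
  relative rotation θ_0 = (1463 + 128.8)/EI = 1592/EI
A unit hogging moment at C produces rotation L₁/(3EI) + L₂/(3EI) = 4.4/EI.
Compatibility: M_C·(L₁+L₂)/(3EI) = θ_0, giving M_C = 361.8 kN·m (hogging).
Span AC, ΣM about A with M_C applied at C: R_C^{AC}·9.7 = 2166 + 361.8, so R_C^{AC} = 260.7 kN and R_A = 348.3 − 260.7 = 87.65 kN.
Span CE, ΣM about E: R_C^{CE}·3.5 = 288 + 361.8, so R_C^{CE} = 185.7 kN and R_E = 226 − 185.7 = 40.35 kN.
R_C = 260.7 + 185.7 = 446.3 kN.

R_C = 446.3 kN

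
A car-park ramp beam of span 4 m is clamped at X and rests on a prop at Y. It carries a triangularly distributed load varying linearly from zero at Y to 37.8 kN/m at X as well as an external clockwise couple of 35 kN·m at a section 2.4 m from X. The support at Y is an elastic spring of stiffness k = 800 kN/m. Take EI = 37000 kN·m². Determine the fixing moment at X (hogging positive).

M_X = 102.8 kN·m

Remove the prop at Y; the released (primary) structure is a cantilever built in at X.
Deflection at Y on the released cantilever, summing each load's contribution:
  triangular load, peak 37.8 at the fixed end: w₀L⁴/(30EI) = 322.6/EI
  clockwise couple 35 at a = 2.4: M₀a(2L − a)/(2EI) = 235.2/EI
  δ_0 = 557.8/EI
Flexibility coefficient — unit upward force at Y: δ_{YY} = L³/(3EI) = 21.33/EI.
With EI = 37000 kN·m²: δ_0 = 0.015075 m and δ_{YY} = 0.000577 m/kN.
Compatibility — the spring shortens by R_Y/k under the reaction it provides: δ_0 − R_Y·δ_{YY} = R_Y/k. With 1/k = 0.00125 m/kN, R_Y = δ_0 / (δ_{YY} + 1/k) = 0.015075 / (0.000577 + 0.00125) = 8.253 kN.
Moment equilibrium about X: M_X = Σ(load moments about X) − R_Y·L = 135.8 − 8.253×4 = 102.8 kN·m.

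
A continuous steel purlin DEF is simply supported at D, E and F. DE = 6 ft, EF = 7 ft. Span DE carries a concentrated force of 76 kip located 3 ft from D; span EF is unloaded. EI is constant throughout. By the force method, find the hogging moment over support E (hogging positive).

Release continuity at E by inserting a hinge; the redundant is the internal moment M_E. The primary structure is two simply-supported spans DE and EF.
Discontinuity in slope at E on the released structure — sum the simple-span end rotations:
  span DE: point load 76 at a = 3: Pab(L + a)/(6LEI) = 171/EI
  relative rotation θ_0 = (171 + 0)/EI = 171/EI
A unit hogging moment at E produces rotation L₁/(3EI) + L₂/(3EI) = 4.333/EI.
Compatibility: M_E·(L₁+L₂)/(3EI) = θ_0, giving M_E = 39.46 kip·ft (hogging).

M_E = 39.46 kip·ft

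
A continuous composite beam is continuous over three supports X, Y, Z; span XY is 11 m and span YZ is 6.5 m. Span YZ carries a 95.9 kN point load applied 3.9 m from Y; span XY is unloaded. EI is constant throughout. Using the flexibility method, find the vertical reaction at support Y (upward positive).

R_Y = 47.88 kN

Release continuity at Y by inserting a hinge; the redundant is the internal moment M_Y. The primary structure is two simply-supported spans XY and YZ.
Discontinuity in slope at Y on the released structure — sum the simple-span end rotations:
  span YZ: point load 95.9 at a = 3.9: Pab(L + b)/(6LEI) = 226.9/EI
  relative rotation θ_0 = (0 + 226.9)/EI = 226.9/EI
A unit hogging moment at Y produces rotation L₁/(3EI) + L₂/(3EI) = 5.833/EI.
Slope continuity at Y: θ_0 = M_Y·5.833/EI, so M_Y = 226.9/5.833 = 38.9 kN·m (hogging).
Span XY, ΣM about X with M_Y applied at Y: R_Y^{XY}·11 = 0 + 38.9, so R_Y^{XY} = 3.536 kN and R_X = 0 − 3.536 = -3.536 kN.
Span YZ, ΣM about Z: R_Y^{YZ}·6.5 = 249.3 + 38.9, so R_Y^{YZ} = 44.34 kN and R_Z = 95.9 − 44.34 = 51.56 kN.
R_Y = 3.536 + 44.34 = 47.88 kN.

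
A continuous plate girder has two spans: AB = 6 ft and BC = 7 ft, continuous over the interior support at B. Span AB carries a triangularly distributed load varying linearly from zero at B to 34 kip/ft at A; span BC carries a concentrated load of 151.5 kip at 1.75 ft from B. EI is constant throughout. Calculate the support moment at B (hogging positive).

M_B = 126.6 kip·ft

Insert a hinge at B; M_B is the redundant, and each span becomes simply supported.
Rotations at B on the released spans (each span's end-slope, ×1/EI):
  span AB: triangular load, peak 34: 7w₀L³/(360EI) = 142.8/EI
  span BC: point load 151.5 at a = 1.75: Pab(L + b)/(6LEI) = 406/EI
  relative rotation θ_0 = (142.8 + 406)/EI = 548.8/EI
A unit hogging moment at B produces rotation L₁/(3EI) + L₂/(3EI) = 4.333/EI.
Compatibility: M_B·(L₁+L₂)/(3EI) = θ_0, giving M_B = 126.6 kip·ft (hogging).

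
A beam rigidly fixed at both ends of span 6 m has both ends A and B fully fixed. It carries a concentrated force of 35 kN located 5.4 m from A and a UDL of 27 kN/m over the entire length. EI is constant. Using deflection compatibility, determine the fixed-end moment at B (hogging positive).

M_B = 98.01 kN·m

Release both end moments; the primary structure is a simply-supported span AB with redundants M_A and M_B.
Simple-span end rotations at A and B under the given loads:
  at A: point load 35 at a = 5.4: Pab(L + b)/(6LEI) = 20.79/EI
  at B: point load 35 at a = 5.4: Pab(L + a)/(6LEI) = 35.91/EI
  at A: UDL 27: wL³/(24EI) = 243/EI
  at B: UDL 27: wL³/(24EI) = 243/EI
  θ_A0 = 263.8/EI,  θ_B0 = 278.9/EI
Flexibility coefficients: a unit moment at one end gives L/(3EI) there and L/(6EI) at the far end, so f₁₁ = f₂₂ = 2/EI and f₁₂ = f₂₁ = 1/EI.
Compatibility — zero rotation at each built-in end:
  2 M_A + 1 M_B = 263.8
  1 M_A + 2 M_B = 278.9
Solving the pair gives M_A = 82.89 kN·m and M_B = 98.01 kN·m (hogging).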